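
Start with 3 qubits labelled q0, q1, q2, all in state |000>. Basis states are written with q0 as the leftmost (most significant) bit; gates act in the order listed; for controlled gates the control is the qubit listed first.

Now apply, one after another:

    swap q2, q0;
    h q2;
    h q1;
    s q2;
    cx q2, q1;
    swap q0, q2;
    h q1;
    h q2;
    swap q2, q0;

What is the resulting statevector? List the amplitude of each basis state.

The resulting statevector has amplitude 1/2 on |000>, I/2 on |001>, 0 on |010>, 0 on |011>, 1/2 on |100>, I/2 on |101>, 0 on |110>, 0 on |111>.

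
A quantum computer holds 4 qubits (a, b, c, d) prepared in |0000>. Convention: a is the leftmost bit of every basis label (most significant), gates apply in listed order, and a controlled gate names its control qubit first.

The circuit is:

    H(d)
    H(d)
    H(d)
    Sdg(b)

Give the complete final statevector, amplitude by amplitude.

After the circuit, the state carries amplitude sqrt(2)/2 on |0000>, sqrt(2)/2 on |0001>, and 0 on every other basis state.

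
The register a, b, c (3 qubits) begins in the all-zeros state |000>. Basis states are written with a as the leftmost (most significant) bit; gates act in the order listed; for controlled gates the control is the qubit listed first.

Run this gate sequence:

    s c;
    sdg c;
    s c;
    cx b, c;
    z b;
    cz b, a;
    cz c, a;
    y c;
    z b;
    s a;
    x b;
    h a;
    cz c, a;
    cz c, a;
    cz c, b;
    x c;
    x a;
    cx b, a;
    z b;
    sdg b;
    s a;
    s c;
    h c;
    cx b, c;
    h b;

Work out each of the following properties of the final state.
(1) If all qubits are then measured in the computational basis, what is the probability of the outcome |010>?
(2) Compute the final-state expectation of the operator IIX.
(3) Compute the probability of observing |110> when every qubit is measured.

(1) A full measurement returns |010> with probability 1/8. Key observation: steps 1-2 multiply out to the identity, so the circuit reduces to the remaining gates.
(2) The observable IIX averages to 1.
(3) A full measurement returns |110> with probability 1/8.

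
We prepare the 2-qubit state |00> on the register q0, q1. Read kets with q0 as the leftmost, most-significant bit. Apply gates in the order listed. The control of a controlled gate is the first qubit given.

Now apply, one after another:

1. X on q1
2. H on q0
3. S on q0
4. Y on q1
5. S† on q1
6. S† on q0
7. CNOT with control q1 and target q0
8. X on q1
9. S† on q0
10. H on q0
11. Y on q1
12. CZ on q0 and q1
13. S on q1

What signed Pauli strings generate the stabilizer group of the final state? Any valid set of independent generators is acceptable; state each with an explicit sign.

The final state is stabilized by the group generated by +YI, +IZ; other independent generating sets are equally valid.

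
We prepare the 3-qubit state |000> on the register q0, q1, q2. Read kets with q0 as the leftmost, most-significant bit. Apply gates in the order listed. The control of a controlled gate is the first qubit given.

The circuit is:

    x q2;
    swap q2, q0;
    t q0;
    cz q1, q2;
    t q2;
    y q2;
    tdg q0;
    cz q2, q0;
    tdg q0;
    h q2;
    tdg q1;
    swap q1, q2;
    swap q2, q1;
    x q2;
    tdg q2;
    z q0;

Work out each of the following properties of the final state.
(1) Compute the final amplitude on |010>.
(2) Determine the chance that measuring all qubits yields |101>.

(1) The final state's coefficient on |010> equals 0.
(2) Outcome |101> occurs with probability 1/2.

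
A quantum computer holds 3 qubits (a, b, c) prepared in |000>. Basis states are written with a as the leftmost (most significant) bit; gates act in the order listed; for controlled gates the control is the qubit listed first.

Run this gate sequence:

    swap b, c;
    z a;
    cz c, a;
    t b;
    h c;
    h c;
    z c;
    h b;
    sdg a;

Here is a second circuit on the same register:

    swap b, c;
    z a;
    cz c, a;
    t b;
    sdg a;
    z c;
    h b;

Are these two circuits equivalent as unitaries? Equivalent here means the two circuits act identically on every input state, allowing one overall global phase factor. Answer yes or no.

Yes, they are equivalent — the unitaries differ by at most a global phase.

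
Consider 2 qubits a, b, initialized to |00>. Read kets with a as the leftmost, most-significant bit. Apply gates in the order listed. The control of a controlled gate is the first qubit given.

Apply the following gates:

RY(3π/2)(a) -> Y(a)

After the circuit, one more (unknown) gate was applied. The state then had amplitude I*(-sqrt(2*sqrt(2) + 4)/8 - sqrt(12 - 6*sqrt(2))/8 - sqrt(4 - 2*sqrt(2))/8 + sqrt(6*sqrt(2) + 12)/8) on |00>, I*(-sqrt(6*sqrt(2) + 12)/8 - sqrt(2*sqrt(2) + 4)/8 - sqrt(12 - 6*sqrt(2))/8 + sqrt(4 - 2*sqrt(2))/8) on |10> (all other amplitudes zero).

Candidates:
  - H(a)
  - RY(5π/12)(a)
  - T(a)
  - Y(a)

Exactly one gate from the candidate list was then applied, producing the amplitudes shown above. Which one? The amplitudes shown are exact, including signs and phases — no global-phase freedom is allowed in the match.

The applied gate was RY(5π/12)(a).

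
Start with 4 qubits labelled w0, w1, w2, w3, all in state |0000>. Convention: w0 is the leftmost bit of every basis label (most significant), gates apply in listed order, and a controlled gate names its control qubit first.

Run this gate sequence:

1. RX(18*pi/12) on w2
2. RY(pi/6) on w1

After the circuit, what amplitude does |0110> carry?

The amplitude on |0110> is I*(1 - sqrt(3))/4.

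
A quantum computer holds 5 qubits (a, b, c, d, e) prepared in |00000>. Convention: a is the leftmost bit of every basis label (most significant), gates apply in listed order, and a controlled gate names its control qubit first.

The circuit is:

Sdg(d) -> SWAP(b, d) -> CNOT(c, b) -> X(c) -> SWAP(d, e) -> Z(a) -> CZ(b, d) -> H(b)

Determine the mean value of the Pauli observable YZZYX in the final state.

The expectation value of YZZYX is 0.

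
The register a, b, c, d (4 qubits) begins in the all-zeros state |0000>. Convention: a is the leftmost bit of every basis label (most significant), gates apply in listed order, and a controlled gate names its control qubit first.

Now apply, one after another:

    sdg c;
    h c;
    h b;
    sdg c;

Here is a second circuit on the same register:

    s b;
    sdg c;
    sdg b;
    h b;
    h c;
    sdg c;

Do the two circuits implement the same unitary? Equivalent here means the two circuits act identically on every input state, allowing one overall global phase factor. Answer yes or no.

Yes: on every input state the two circuits agree up to one overall phase factor.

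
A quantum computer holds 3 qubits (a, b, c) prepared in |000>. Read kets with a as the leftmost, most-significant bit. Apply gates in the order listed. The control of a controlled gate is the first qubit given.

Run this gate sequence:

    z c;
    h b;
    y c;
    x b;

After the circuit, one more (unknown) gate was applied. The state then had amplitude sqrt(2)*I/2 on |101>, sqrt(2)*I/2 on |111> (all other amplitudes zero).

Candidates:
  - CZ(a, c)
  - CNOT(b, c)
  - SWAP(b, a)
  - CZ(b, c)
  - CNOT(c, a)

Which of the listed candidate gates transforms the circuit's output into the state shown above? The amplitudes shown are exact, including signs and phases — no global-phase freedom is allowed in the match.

The unique candidate consistent with the amplitudes is CNOT(c, a).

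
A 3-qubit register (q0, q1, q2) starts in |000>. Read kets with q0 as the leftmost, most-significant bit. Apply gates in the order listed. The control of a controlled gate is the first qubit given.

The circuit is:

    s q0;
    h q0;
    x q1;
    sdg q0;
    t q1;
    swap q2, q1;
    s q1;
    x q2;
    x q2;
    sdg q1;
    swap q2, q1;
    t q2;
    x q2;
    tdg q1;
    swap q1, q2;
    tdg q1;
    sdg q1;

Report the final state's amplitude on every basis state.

The final amplitudes are -sqrt(2)*exp(I*pi/4)/2 on |011>, sqrt(2)*exp(3*I*pi/4)/2 on |111>, and 0 on every other basis state. Key observation: steps 6-11 multiply out to the identity, so the circuit reduces to the remaining gates.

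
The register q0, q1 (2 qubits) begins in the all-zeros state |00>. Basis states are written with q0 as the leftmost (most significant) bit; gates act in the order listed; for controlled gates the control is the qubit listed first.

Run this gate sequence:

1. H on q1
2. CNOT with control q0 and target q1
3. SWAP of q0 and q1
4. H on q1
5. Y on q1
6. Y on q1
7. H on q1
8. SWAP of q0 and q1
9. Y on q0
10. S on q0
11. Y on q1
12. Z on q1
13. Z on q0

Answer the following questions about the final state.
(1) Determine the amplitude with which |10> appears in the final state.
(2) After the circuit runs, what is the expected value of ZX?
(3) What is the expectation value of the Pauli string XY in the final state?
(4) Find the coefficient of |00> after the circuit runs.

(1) |10> carries amplitude -sqrt(2)*I/2 in the final state. Key observation: the block from step 3 through step 8 cancels to the identity and can be dropped.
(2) The expectation value of ZX is -1.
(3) In the final state, XY has expectation 0.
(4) The amplitude on |00> is 0.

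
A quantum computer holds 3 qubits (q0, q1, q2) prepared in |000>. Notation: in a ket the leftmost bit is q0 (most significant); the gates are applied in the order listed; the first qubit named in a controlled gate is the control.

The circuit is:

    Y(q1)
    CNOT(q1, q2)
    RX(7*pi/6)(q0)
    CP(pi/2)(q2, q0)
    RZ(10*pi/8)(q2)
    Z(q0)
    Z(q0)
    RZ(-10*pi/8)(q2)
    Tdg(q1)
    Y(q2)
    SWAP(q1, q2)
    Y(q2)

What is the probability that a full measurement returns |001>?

A full measurement returns |001> with probability 0. Key observation: the block from step 5 through step 8 cancels to the identity and can be dropped.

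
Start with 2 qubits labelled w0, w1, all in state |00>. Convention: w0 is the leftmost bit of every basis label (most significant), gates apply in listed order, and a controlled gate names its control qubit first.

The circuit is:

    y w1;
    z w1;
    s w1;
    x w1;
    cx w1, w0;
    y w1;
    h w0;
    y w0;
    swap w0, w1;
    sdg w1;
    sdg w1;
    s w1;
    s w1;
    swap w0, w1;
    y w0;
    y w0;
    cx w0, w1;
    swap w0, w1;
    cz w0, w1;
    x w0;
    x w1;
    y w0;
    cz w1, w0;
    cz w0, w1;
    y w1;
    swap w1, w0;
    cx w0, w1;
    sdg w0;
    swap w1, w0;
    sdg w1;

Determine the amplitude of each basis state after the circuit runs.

After the circuit, the state carries amplitude 0 on |00>, 0 on |01>, sqrt(2)/2 on |10>, sqrt(2)/2 on |11>. Key observation: the block from step 8 through step 15 cancels to the identity and can be dropped.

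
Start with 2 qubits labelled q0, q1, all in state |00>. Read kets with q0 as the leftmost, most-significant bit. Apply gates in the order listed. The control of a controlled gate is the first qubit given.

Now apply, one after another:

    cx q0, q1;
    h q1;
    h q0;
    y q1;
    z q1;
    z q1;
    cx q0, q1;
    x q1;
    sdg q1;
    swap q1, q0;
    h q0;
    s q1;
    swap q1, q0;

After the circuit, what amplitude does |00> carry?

|00> carries amplitude sqrt(2)*(-1 + I)/4 in the final state.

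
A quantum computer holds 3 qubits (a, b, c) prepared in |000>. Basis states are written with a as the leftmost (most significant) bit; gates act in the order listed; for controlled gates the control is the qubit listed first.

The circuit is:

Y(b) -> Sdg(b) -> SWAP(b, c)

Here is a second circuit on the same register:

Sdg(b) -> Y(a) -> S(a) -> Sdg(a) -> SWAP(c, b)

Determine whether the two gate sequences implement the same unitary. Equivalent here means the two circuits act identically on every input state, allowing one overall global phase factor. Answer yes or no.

No — the two circuits implement different unitaries, even allowing a global phase.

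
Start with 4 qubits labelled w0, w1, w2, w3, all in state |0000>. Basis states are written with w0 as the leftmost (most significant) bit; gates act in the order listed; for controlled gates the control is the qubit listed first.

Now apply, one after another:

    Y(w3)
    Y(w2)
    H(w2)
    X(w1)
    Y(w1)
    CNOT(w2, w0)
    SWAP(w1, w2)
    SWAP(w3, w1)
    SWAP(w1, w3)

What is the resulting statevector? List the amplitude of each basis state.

The final amplitudes are sqrt(2)*I/2 on |0001>, -sqrt(2)*I/2 on |1101>, and 0 on every other basis state.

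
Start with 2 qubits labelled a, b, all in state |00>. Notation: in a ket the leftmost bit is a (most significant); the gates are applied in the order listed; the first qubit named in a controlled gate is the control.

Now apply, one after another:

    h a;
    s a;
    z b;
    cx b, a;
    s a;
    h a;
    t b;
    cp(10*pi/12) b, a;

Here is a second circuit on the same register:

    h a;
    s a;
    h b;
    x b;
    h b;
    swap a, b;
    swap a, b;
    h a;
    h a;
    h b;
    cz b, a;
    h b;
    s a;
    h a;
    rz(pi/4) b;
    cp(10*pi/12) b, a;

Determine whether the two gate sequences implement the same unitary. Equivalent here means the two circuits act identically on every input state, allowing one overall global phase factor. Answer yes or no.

No: there is an input state on which the two circuits produce genuinely different outputs (not merely differing by a phase).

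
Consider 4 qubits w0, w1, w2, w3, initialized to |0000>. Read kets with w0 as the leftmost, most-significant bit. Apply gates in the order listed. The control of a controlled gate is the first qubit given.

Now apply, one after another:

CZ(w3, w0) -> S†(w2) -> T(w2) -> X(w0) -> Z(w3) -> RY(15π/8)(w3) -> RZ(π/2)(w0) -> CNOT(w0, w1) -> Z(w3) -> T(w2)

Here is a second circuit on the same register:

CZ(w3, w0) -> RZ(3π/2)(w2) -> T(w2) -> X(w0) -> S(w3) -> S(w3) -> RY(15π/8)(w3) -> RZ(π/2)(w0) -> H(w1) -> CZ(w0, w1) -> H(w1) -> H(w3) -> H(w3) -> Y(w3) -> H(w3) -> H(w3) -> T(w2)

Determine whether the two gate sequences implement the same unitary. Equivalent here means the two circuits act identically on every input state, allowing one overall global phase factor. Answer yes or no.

No, they are not equivalent — no single phase factor reconciles the two unitaries.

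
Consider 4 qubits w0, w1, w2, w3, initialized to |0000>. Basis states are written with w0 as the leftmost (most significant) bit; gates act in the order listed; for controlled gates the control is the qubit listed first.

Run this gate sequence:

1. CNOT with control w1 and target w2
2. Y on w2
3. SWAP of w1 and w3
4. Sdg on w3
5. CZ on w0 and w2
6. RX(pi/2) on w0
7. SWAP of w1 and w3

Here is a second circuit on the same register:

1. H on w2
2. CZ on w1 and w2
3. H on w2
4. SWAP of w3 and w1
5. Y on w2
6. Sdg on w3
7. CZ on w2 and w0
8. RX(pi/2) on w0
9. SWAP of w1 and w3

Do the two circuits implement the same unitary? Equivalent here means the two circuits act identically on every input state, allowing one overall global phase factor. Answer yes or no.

Yes — the two circuits implement the same unitary up to a global phase.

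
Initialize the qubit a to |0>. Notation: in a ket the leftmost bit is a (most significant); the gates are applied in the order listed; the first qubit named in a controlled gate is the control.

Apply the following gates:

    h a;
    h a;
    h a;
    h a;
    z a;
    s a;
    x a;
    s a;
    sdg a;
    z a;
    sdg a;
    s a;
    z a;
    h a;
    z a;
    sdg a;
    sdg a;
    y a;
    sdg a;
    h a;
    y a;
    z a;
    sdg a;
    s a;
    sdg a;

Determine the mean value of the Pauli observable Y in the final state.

In the final state, Y has expectation 0. Key observation: the block from step 10 through step 13 cancels to the identity and can be dropped.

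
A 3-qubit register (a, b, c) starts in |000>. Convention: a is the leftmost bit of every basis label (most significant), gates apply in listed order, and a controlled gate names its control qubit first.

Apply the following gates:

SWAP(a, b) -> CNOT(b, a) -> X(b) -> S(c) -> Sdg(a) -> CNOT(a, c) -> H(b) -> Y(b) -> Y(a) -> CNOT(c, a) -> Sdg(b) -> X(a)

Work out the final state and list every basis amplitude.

The final amplitudes are -sqrt(2)/2 on |000>, sqrt(2)*I/2 on |010>, and 0 on every other basis state.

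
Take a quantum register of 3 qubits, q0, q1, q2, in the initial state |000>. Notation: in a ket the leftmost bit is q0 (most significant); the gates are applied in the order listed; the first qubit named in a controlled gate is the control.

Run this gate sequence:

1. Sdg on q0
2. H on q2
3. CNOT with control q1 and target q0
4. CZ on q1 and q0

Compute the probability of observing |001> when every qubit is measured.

Outcome |001> occurs with probability 1/2.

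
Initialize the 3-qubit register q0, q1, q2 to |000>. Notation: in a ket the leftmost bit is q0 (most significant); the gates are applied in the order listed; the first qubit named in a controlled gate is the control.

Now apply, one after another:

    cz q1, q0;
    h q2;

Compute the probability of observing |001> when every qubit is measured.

Outcome |001> occurs with probability 1/2.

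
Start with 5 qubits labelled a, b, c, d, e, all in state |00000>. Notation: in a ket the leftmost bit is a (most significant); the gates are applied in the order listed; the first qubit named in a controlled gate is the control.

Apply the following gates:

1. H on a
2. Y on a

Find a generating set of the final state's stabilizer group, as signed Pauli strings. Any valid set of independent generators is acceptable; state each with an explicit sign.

The final state is stabilized by the group generated by -XIIII, +IZIII, +IIZII, +IIIZI, +IIIIZ; other independent generating sets are equally valid.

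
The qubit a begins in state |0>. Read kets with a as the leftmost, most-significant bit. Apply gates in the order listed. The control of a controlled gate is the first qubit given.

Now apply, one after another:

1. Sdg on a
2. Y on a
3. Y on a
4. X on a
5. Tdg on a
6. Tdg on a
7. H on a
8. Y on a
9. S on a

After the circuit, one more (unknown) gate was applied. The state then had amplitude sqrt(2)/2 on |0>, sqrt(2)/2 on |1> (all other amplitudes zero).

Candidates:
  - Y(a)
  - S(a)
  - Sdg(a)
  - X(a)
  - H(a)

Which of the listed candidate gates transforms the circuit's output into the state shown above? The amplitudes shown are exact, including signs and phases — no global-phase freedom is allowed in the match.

It was Sdg(a) that produced the state shown.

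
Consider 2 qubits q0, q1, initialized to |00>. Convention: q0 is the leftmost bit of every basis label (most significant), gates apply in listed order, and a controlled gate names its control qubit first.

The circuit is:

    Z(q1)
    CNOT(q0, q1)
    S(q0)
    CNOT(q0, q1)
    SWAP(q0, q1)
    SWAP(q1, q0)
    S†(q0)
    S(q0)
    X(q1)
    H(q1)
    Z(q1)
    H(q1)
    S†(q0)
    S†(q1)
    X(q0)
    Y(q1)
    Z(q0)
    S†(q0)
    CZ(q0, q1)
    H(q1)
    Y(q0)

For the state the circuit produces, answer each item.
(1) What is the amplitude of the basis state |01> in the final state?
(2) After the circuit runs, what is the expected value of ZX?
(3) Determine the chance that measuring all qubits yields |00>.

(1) The amplitude on |01> is sqrt(2)*I/2.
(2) In the final state, ZX has expectation -1.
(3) A full measurement returns |00> with probability 1/2.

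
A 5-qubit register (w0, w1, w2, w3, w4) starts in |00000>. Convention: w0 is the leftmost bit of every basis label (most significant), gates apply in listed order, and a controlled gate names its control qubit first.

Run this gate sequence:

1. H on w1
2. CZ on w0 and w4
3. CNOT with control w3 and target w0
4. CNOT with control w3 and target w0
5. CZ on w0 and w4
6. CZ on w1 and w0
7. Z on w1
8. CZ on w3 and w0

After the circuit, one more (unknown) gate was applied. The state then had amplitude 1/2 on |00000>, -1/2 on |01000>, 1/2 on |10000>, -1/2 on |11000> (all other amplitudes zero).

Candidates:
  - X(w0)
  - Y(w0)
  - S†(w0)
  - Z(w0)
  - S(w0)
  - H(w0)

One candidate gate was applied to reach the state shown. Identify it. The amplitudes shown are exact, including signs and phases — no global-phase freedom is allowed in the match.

It was H(w0) that produced the state shown. Key observation: steps 2-5 multiply out to the identity, so the circuit reduces to the remaining gates.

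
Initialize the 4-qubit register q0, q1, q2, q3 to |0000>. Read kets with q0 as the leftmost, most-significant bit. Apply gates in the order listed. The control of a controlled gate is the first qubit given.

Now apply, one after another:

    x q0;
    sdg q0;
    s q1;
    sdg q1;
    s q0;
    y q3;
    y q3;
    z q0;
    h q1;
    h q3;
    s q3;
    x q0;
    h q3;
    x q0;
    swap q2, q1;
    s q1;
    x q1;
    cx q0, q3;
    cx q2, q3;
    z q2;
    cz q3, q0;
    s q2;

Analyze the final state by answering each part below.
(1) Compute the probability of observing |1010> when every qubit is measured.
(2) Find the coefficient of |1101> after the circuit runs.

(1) A full measurement returns |1010> with probability 0. Key observation: gates 2-5 undo each other exactly, leaving only the rest of the circuit to track.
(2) The final state's coefficient on |1101> equals sqrt(2)*(1 + I)/4.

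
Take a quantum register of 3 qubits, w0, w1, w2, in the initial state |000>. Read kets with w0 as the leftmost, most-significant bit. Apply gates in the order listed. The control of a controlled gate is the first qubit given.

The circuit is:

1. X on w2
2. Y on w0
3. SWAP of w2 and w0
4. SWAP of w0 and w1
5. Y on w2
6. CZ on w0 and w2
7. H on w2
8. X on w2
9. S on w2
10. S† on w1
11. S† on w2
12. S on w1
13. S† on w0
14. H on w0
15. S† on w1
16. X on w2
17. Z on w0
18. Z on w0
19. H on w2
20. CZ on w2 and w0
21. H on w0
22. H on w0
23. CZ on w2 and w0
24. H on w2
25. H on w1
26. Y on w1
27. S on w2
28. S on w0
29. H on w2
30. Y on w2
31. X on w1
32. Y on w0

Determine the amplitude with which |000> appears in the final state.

|000> carries amplitude -1/4 - I/4 in the final state. Key observation: gates 19-24 undo each other exactly, leaving only the rest of the circuit to track.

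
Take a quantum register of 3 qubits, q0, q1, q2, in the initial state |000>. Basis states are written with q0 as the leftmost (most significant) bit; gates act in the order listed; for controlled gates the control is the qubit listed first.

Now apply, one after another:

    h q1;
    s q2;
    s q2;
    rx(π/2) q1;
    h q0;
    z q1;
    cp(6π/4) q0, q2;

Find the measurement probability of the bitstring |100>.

The probability of measuring |100> is 1/4.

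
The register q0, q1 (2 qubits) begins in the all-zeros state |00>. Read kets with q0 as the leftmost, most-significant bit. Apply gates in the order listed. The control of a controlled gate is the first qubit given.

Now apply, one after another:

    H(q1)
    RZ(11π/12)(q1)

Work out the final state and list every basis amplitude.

The final amplitudes are -sqrt(2)*exp(13*I*pi/24)/2 on |00>, sqrt(2)*exp(11*I*pi/24)/2 on |01>, 0 on |10>, 0 on |11>.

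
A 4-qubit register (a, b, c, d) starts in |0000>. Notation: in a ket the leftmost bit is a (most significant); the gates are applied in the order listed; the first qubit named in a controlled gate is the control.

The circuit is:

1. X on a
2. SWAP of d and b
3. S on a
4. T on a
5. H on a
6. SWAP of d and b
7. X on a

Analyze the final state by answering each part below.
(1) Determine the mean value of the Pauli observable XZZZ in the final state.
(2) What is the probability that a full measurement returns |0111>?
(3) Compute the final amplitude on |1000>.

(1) In the final state, XZZZ has expectation -1.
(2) Outcome |0111> occurs with probability 0.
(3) The amplitude on |1000> is sqrt(2)*exp(3*I*pi/4)/2.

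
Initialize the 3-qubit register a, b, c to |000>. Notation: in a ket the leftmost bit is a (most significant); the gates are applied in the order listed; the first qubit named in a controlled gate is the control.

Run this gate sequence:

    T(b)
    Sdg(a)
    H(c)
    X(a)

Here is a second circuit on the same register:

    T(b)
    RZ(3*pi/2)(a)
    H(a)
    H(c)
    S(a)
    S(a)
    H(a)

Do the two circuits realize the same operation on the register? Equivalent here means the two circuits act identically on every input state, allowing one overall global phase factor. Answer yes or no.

Yes, they are equivalent — the unitaries differ by at most a global phase.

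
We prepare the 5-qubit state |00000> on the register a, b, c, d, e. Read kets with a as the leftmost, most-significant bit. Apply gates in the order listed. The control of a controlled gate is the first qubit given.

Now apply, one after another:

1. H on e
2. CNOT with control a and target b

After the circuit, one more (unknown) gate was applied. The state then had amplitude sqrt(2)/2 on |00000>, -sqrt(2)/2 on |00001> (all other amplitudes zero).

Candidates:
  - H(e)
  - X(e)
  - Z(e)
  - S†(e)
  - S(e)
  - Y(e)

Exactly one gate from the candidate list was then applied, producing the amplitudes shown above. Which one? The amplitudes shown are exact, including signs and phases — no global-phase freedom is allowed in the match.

It was Z(e) that produced the state shown.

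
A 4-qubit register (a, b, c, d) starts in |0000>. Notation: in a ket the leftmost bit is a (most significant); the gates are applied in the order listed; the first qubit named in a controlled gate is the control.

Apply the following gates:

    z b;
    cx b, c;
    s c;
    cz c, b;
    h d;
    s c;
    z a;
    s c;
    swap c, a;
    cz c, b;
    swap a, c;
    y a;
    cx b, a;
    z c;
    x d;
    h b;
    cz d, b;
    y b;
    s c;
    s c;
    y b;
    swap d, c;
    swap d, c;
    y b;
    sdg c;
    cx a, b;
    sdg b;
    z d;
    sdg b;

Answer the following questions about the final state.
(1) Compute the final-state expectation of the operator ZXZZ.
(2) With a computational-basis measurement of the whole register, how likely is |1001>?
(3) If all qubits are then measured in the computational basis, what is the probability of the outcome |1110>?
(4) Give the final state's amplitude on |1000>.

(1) The expectation value of ZXZZ is -1. Key observation: the block from step 20 through step 25 cancels to the identity and can be dropped.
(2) The probability of measuring |1001> is 1/4.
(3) The probability of measuring |1110> is 0.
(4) The amplitude on |1000> is -1/2.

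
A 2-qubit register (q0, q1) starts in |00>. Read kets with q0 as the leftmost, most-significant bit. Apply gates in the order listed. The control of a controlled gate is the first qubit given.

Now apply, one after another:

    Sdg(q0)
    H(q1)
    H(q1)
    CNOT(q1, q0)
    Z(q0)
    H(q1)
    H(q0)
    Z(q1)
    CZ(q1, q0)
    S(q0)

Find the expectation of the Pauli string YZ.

In the final state, YZ has expectation 1.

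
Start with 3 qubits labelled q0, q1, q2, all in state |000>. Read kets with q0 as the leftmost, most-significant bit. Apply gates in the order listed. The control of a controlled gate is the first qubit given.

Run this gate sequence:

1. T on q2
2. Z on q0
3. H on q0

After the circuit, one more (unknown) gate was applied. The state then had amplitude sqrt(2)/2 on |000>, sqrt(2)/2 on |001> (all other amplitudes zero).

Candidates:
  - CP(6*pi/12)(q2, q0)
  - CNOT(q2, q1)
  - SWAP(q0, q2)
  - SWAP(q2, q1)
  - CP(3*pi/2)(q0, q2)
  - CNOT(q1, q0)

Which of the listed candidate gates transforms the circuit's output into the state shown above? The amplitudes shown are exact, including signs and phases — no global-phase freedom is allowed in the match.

It was SWAP(q0, q2) that produced the state shown.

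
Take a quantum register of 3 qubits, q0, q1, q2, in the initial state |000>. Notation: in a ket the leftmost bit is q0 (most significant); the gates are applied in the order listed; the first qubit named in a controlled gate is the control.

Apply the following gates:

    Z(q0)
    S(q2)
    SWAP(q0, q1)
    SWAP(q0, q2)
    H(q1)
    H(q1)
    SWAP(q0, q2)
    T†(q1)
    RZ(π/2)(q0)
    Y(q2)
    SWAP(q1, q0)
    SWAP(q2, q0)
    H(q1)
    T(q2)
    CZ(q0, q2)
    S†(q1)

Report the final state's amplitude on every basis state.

The final amplitudes are sqrt(2)*exp(I*pi/4)/2 on |100>, -sqrt(2)*exp(3*I*pi/4)/2 on |110>, and 0 on every other basis state. Key observation: steps 4-7 multiply out to the identity, so the circuit reduces to the remaining gates.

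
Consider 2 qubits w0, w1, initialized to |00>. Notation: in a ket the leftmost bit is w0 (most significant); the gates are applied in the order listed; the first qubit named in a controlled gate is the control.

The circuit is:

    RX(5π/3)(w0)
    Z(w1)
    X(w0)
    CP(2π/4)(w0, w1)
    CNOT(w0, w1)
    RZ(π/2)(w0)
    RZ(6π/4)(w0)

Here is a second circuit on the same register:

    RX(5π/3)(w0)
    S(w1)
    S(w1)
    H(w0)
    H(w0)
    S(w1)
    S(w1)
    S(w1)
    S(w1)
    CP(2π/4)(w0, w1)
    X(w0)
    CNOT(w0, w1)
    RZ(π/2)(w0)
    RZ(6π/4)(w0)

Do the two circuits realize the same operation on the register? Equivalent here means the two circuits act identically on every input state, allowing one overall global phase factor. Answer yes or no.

No — the two circuits implement different unitaries, even allowing a global phase.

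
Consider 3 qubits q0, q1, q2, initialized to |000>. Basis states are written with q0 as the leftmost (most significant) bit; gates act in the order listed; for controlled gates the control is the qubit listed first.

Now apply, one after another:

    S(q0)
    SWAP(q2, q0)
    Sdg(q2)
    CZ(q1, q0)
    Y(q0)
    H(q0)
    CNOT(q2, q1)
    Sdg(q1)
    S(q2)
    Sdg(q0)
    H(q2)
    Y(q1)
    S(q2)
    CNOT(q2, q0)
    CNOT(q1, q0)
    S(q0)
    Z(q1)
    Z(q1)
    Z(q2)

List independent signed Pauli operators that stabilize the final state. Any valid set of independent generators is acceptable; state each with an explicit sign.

The stabilizer group can be generated by +XIZ, -ZIX, -IZI, among other valid generating sets.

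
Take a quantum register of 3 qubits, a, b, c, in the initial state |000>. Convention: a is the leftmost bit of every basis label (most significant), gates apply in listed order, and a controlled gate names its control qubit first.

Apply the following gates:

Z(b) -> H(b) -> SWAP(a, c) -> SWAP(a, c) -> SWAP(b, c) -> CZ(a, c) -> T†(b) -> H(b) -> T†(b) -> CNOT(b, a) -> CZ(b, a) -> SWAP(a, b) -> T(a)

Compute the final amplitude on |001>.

The amplitude on |001> is 1/2.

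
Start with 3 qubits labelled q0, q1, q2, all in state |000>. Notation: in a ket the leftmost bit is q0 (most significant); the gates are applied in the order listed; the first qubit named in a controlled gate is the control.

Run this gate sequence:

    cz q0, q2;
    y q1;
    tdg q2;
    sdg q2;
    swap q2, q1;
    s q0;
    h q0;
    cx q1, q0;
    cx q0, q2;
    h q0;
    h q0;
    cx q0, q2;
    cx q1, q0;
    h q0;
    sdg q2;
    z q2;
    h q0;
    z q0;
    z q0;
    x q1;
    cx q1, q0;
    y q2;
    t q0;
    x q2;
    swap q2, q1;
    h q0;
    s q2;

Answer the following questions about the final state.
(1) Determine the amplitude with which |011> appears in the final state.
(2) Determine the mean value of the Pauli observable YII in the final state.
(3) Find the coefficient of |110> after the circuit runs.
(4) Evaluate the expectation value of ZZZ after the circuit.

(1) The amplitude on |011> is -1/2 - exp(I*pi/4)/2. Key observation: gates 7-14 undo each other exactly, leaving only the rest of the circuit to track.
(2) The observable YII averages to -sqrt(2)/2.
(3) |110> carries amplitude 0 in the final state.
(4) The expectation value of ZZZ is sqrt(2)/2.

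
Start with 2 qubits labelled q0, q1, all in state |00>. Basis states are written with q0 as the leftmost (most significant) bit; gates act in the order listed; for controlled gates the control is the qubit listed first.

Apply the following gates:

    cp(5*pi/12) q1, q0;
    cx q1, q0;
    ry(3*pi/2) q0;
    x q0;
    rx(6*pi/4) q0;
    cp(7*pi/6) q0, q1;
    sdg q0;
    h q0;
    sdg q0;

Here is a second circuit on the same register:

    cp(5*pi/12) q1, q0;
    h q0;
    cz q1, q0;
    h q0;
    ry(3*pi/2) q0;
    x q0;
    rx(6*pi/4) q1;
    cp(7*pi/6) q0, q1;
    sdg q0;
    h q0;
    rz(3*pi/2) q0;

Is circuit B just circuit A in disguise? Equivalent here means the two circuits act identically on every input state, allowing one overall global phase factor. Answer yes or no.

No, they are not equivalent — no single phase factor reconciles the two unitaries.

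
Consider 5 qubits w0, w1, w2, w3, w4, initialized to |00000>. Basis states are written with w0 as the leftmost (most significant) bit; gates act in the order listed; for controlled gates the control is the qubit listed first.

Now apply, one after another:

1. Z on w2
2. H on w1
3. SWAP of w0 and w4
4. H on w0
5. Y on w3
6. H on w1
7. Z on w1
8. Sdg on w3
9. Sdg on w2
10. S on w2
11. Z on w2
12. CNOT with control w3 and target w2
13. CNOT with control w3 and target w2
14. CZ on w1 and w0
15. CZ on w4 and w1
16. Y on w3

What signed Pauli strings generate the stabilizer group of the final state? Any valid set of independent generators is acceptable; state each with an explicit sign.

The final state is stabilized by the group generated by +XIIII, +IZIII, +IIZII, +IIIZI, +IIIIZ; other independent generating sets are equally valid.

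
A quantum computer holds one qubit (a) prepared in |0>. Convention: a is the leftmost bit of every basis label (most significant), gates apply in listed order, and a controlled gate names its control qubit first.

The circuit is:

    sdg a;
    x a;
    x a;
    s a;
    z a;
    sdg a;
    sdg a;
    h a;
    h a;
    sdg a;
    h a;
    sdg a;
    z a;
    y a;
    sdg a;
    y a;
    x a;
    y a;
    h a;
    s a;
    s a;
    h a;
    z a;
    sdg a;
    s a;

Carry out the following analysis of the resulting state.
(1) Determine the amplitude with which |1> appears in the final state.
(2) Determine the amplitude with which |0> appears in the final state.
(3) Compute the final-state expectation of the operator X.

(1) |1> carries amplitude sqrt(2)/2 in the final state.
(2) The amplitude on |0> is -sqrt(2)/2.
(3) The observable X averages to -1.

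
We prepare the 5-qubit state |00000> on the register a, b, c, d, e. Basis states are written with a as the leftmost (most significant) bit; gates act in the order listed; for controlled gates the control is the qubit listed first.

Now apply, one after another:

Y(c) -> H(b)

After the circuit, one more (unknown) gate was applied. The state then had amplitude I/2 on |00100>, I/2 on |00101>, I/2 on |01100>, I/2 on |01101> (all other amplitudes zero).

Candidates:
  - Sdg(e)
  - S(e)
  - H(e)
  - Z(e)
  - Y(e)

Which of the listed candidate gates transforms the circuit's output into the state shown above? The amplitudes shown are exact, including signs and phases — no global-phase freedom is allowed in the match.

The applied gate was H(e).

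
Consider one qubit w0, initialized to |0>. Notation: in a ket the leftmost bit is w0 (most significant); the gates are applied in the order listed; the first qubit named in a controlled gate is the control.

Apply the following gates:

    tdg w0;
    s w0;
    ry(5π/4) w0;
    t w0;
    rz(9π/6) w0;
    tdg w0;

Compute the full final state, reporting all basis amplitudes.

After the circuit, the state carries amplitude sqrt(2 - sqrt(2))*exp(I*pi/4)/2 on |0>, sqrt(sqrt(2) + 2)*exp(3*I*pi/4)/2 on |1>.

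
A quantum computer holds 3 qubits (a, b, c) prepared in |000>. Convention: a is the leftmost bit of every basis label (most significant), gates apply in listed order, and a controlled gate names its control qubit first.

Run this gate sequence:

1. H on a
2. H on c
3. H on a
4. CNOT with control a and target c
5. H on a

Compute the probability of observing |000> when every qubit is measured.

Outcome |000> occurs with probability 1/4.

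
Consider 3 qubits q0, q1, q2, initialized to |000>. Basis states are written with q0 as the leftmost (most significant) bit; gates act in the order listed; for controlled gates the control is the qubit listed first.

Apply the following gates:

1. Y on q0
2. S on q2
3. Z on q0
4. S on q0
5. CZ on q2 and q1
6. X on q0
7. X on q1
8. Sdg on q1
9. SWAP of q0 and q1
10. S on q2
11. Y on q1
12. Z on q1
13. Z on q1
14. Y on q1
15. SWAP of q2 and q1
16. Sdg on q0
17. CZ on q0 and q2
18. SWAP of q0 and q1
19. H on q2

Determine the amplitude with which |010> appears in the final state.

|010> carries amplitude -sqrt(2)/2 in the final state.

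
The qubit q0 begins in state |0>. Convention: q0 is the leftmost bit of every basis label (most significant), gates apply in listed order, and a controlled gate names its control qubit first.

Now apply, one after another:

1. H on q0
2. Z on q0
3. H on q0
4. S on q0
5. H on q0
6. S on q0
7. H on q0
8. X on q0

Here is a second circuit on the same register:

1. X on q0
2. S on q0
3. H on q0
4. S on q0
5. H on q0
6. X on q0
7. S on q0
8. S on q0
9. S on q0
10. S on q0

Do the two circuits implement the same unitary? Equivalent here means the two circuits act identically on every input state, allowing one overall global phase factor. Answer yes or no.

Yes: on every input state the two circuits agree up to one overall phase factor.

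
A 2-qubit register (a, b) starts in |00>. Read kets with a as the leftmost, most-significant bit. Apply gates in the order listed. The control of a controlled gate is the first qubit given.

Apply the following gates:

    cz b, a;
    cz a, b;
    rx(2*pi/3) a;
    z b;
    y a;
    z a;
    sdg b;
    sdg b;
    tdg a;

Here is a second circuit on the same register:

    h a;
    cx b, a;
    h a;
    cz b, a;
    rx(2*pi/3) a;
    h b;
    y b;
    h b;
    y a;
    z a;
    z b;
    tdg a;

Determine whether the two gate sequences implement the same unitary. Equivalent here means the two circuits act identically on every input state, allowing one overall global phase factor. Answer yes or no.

No: there is an input state on which the two circuits produce genuinely different outputs (not merely differing by a phase).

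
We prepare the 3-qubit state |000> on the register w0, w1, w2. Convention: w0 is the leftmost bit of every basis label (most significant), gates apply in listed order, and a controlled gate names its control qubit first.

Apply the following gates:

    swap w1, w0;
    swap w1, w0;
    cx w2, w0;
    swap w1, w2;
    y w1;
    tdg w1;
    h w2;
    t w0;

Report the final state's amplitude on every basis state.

The resulting statevector has amplitude sqrt(2)*exp(I*pi/4)/2 on |010>, sqrt(2)*exp(I*pi/4)/2 on |011>, and 0 on every other basis state.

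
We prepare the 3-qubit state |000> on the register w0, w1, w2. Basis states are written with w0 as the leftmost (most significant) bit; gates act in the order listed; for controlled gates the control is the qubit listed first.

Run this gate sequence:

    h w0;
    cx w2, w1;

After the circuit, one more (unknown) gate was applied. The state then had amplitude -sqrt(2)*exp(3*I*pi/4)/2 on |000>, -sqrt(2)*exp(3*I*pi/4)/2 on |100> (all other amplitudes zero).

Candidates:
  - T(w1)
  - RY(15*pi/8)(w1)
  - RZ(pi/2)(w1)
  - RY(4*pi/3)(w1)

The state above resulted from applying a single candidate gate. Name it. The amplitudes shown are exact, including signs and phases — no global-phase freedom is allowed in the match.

The unique candidate consistent with the amplitudes is RZ(pi/2)(w1).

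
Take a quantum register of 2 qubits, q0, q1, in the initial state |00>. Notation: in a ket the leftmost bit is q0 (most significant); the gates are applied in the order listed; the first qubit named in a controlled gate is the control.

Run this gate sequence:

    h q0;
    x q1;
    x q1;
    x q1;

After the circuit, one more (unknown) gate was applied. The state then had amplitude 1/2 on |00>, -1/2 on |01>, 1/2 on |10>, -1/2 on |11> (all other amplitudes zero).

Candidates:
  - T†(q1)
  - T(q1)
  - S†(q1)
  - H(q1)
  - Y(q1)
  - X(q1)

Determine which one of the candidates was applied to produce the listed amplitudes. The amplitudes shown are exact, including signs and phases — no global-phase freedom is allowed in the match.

It was H(q1) that produced the state shown. Key observation: gates 2-3 undo each other exactly, leaving only the rest of the circuit to track.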